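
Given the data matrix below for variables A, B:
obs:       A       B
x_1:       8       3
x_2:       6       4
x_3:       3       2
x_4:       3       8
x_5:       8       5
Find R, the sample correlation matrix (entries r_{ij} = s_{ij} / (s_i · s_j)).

Step 1 — column means:
  mean(A) = (8 + 6 + 3 + 3 + 8) / 5 = 28/5 = 5.6
  mean(B) = (3 + 4 + 2 + 8 + 5) / 5 = 22/5 = 4.4

Step 2 — sample variances and covariances s[i,j] = (1/(n-1)) · Σ_k (x_{k,i} - mean_i) · (x_{k,j} - mean_j), with n-1 = 4:
  s[A,A] = ((2.4)·(2.4) + (0.4)·(0.4) + (-2.6)·(-2.6) + (-2.6)·(-2.6) + (2.4)·(2.4)) / 4 = 25.2/4 = 6.3
  s[A,B] = ((2.4)·(-1.4) + (0.4)·(-0.4) + (-2.6)·(-2.4) + (-2.6)·(3.6) + (2.4)·(0.6)) / 4 = -5.2/4 = -1.3
  s[B,B] = ((-1.4)·(-1.4) + (-0.4)·(-0.4) + (-2.4)·(-2.4) + (3.6)·(3.6) + (0.6)·(0.6)) / 4 = 21.2/4 = 5.3
  Sample standard deviations s_i = √(s[i,i]):
  s(A) = √(6.3) = 2.51
  s(B) = √(5.3) = 2.3022

Step 3 — r_{ij} = s_{ij} / (s_i · s_j):
  r[A,A] = 1 (diagonal).
  r[A,B] = -1.3 / (2.51 · 2.3022) = -1.3 / 5.7784 = -0.225
  r[B,B] = 1 (diagonal).

R is symmetric with unit diagonal. Assembling:

R = [[1, -0.225],
 [-0.225, 1]]


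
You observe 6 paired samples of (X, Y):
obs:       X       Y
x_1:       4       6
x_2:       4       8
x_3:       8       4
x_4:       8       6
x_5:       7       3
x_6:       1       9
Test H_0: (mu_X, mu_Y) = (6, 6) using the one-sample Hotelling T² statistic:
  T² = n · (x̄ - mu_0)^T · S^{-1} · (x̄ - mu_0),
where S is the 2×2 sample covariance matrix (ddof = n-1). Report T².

Step 1 — sample mean vector:
  mean(X) = (4 + 4 + 8 + 8 + 7 + 1) / 6 = 32/6 = 5.3333
  mean(Y) = (6 + 8 + 4 + 6 + 3 + 9) / 6 = 36/6 = 6
  x̄ = (5.3333, 6),  deviation x̄ - mu_0 = (5.3333, 6) - (6, 6) = (-0.6667, 0).

Step 2 — sample covariance matrix, S[i,j] = (1/(n-1)) · Σ_k (x_{k,i} - mean_i) · (x_{k,j} - mean_j), divisor n-1 = 5:
  S[X,X] = ((-1.3333)·(-1.3333) + (-1.3333)·(-1.3333) + (2.6667)·(2.6667) + (2.6667)·(2.6667) + (1.6667)·(1.6667) + (-4.3333)·(-4.3333)) / 5 = 39.3333/5 = 7.8667
  S[X,Y] = ((-1.3333)·(0) + (-1.3333)·(2) + (2.6667)·(-2) + (2.6667)·(0) + (1.6667)·(-3) + (-4.3333)·(3)) / 5 = -26/5 = -5.2
  S[Y,Y] = ((0)·(0) + (2)·(2) + (-2)·(-2) + (0)·(0) + (-3)·(-3) + (3)·(3)) / 5 = 26/5 = 5.2
  S = [[7.8667, -5.2],
 [-5.2, 5.2]].

Step 3 — invert S. det(S) = 7.8667·5.2 - (-5.2)² = 13.8667.
  S^{-1} = (1/det) · [[d, -b], [-b, a]] = [[0.375, 0.375],
 [0.375, 0.5673]].

Step 4 — quadratic form (x̄ - mu_0)^T · S^{-1} · (x̄ - mu_0):
  S^{-1} · (x̄ - mu_0) = (-0.25, -0.25),
  (x̄ - mu_0)^T · [...] = (-0.6667)·(-0.25) + (0)·(-0.25) = 0.1667.

Step 5 — scale by n: T² = 6 · 0.1667 = 1.

T² ≈ 1


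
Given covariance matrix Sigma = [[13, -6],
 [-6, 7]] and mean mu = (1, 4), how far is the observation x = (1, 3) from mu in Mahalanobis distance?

Step 1 — centre the observation: (x - mu) = (0, -1).

Step 2 — invert Sigma. det(Sigma) = 13·7 - (-6)² = 55.
  Sigma^{-1} = (1/det) · [[d, -b], [-b, a]] = [[0.1273, 0.1091],
 [0.1091, 0.2364]].

Step 3 — form the quadratic (x - mu)^T · Sigma^{-1} · (x - mu):
  Sigma^{-1} · (x - mu) = (-0.1091, -0.2364).
  (x - mu)^T · [Sigma^{-1} · (x - mu)] = (0)·(-0.1091) + (-1)·(-0.2364) = 0.2364.

Step 4 — take square root: d = √(0.2364) ≈ 0.4862.

d(x, mu) = √(0.2364) ≈ 0.4862


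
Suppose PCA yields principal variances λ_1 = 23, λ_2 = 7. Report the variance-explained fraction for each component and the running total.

Step 1 — total variance = trace(Sigma) = Σ λ_i = 23 + 7 = 30.

Step 2 — fraction explained by component i = λ_i / Σ λ:
  PC1: 23/30 = 0.7667
  PC2: 7/30 = 0.2333

Step 3 — cumulative fraction after k components = (λ_1 + ... + λ_k) / Σ λ:
  k = 1: 23/30 = 0.7667
  k = 2: (23 + 7)/30 = 30/30 = 1

Summary (fraction, with percent):

explained: PC1 0.7667 (76.67%), PC2 0.2333 (23.33%);  cumulative: 0.7667, 1


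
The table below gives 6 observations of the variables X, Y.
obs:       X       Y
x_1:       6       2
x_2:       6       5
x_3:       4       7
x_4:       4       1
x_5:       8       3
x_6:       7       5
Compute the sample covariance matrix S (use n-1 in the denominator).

Step 1 — column means:
  mean(X) = (6 + 6 + 4 + 4 + 8 + 7) / 6 = 35/6 = 5.8333
  mean(Y) = (2 + 5 + 7 + 1 + 3 + 5) / 6 = 23/6 = 3.8333

Step 2 — sample covariance S[i,j] = (1/(n-1)) · Σ_k (x_{k,i} - mean_i) · (x_{k,j} - mean_j), with n-1 = 5.
  S[X,X] = ((0.1667)·(0.1667) + (0.1667)·(0.1667) + (-1.8333)·(-1.8333) + (-1.8333)·(-1.8333) + (2.1667)·(2.1667) + (1.1667)·(1.1667)) / 5 = 12.8333/5 = 2.5667
  S[X,Y] = ((0.1667)·(-1.8333) + (0.1667)·(1.1667) + (-1.8333)·(3.1667) + (-1.8333)·(-2.8333) + (2.1667)·(-0.8333) + (1.1667)·(1.1667)) / 5 = -1.1667/5 = -0.2333
  S[Y,Y] = ((-1.8333)·(-1.8333) + (1.1667)·(1.1667) + (3.1667)·(3.1667) + (-2.8333)·(-2.8333) + (-0.8333)·(-0.8333) + (1.1667)·(1.1667)) / 5 = 24.8333/5 = 4.9667

S is symmetric (S[j,i] = S[i,j]). Assembling:

S = [[2.5667, -0.2333],
 [-0.2333, 4.9667]]


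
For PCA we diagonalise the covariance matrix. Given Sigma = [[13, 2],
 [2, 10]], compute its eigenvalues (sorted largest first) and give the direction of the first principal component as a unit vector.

Step 1 — characteristic polynomial of 2×2 Sigma:
  det(Sigma - λI) = λ² - trace · λ + det = 0.
  trace = 13 + 10 = 23, det = 13·10 - (2)² = 126.
Step 2 — discriminant:
  Δ = trace² - 4·det = 529 - 504 = 25.
Step 3 — eigenvalues:
  λ = (trace ± √Δ)/2 = (23 ± 5)/2,
  λ_1 = 14,  λ_2 = 9.

Step 4 — unit eigenvector for λ_1: solve (Sigma - λ_1 I)v = 0. First row:
  (13 - 14)·v_x + (2)·v_y = 0, i.e. (-1)·v_x + (2)·v_y = 0,
  so v ∝ (b, λ_1 - a) = (2, 1) = u.
  ||u|| = √((2)² + (1)²) = √(5) ≈ 2.2361,
  v_1 = u/||u|| ≈ (0.8944, 0.4472) (||v_1|| = 1).

λ_1 = 14,  λ_2 = 9;  v_1 ≈ (0.8944, 0.4472)


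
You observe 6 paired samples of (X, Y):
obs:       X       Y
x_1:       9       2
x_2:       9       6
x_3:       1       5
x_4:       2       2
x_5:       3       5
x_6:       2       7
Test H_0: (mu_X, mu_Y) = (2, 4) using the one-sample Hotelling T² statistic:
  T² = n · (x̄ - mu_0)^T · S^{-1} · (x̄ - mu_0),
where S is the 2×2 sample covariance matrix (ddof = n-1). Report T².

Step 1 — sample mean vector:
  mean(X) = (9 + 9 + 1 + 2 + 3 + 2) / 6 = 26/6 = 4.3333
  mean(Y) = (2 + 6 + 5 + 2 + 5 + 7) / 6 = 27/6 = 4.5
  x̄ = (4.3333, 4.5),  deviation x̄ - mu_0 = (4.3333, 4.5) - (2, 4) = (2.3333, 0.5).

Step 2 — sample covariance matrix, S[i,j] = (1/(n-1)) · Σ_k (x_{k,i} - mean_i) · (x_{k,j} - mean_j), divisor n-1 = 5:
  S[X,X] = ((4.6667)·(4.6667) + (4.6667)·(4.6667) + (-3.3333)·(-3.3333) + (-2.3333)·(-2.3333) + (-1.3333)·(-1.3333) + (-2.3333)·(-2.3333)) / 5 = 67.3333/5 = 13.4667
  S[X,Y] = ((4.6667)·(-2.5) + (4.6667)·(1.5) + (-3.3333)·(0.5) + (-2.3333)·(-2.5) + (-1.3333)·(0.5) + (-2.3333)·(2.5)) / 5 = -7/5 = -1.4
  S[Y,Y] = ((-2.5)·(-2.5) + (1.5)·(1.5) + (0.5)·(0.5) + (-2.5)·(-2.5) + (0.5)·(0.5) + (2.5)·(2.5)) / 5 = 21.5/5 = 4.3
  S = [[13.4667, -1.4],
 [-1.4, 4.3]].

Step 3 — invert S. det(S) = 13.4667·4.3 - (-1.4)² = 55.9467.
  S^{-1} = (1/det) · [[d, -b], [-b, a]] = [[0.0769, 0.025],
 [0.025, 0.2407]].

Step 4 — quadratic form (x̄ - mu_0)^T · S^{-1} · (x̄ - mu_0):
  S^{-1} · (x̄ - mu_0) = (0.1918, 0.1787),
  (x̄ - mu_0)^T · [...] = (2.3333)·(0.1918) + (0.5)·(0.1787) = 0.537.

Step 5 — scale by n: T² = 6 · 0.537 = 3.2221.

T² ≈ 3.2221


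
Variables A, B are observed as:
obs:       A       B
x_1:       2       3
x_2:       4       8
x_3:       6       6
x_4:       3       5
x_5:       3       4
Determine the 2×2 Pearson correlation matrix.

Step 1 — column means:
  mean(A) = (2 + 4 + 6 + 3 + 3) / 5 = 18/5 = 3.6
  mean(B) = (3 + 8 + 6 + 5 + 4) / 5 = 26/5 = 5.2

Step 2 — sample variances and covariances s[i,j] = (1/(n-1)) · Σ_k (x_{k,i} - mean_i) · (x_{k,j} - mean_j), with n-1 = 4:
  s[A,A] = ((-1.6)·(-1.6) + (0.4)·(0.4) + (2.4)·(2.4) + (-0.6)·(-0.6) + (-0.6)·(-0.6)) / 4 = 9.2/4 = 2.3
  s[A,B] = ((-1.6)·(-2.2) + (0.4)·(2.8) + (2.4)·(0.8) + (-0.6)·(-0.2) + (-0.6)·(-1.2)) / 4 = 7.4/4 = 1.85
  s[B,B] = ((-2.2)·(-2.2) + (2.8)·(2.8) + (0.8)·(0.8) + (-0.2)·(-0.2) + (-1.2)·(-1.2)) / 4 = 14.8/4 = 3.7
  Sample standard deviations s_i = √(s[i,i]):
  s(A) = √(2.3) = 1.5166
  s(B) = √(3.7) = 1.9235

Step 3 — r_{ij} = s_{ij} / (s_i · s_j):
  r[A,A] = 1 (diagonal).
  r[A,B] = 1.85 / (1.5166 · 1.9235) = 1.85 / 2.9172 = 0.6342
  r[B,B] = 1 (diagonal).

R is symmetric with unit diagonal. Assembling:

R = [[1, 0.6342],
 [0.6342, 1]]


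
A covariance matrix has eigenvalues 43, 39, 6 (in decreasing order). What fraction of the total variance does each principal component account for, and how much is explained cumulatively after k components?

Step 1 — total variance = trace(Sigma) = Σ λ_i = 43 + 39 + 6 = 88.

Step 2 — fraction explained by component i = λ_i / Σ λ:
  PC1: 43/88 = 0.4886
  PC2: 39/88 = 0.4432
  PC3: 6/88 = 0.0682

Step 3 — cumulative fraction after k components = (λ_1 + ... + λ_k) / Σ λ:
  k = 1: 43/88 = 0.4886
  k = 2: (43 + 39)/88 = 82/88 = 0.9318
  k = 3: (43 + 39 + 6)/88 = 88/88 = 1

Summary (fraction, with percent):

explained: PC1 0.4886 (48.86%), PC2 0.4432 (44.32%), PC3 0.0682 (6.82%);  cumulative: 0.4886, 0.9318, 1


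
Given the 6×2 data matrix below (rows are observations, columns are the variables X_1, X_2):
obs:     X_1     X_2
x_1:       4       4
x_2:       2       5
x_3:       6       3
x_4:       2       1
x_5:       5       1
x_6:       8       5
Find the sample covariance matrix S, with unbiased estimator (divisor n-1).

Step 1 — column means:
  mean(X_1) = (4 + 2 + 6 + 2 + 5 + 8) / 6 = 27/6 = 4.5
  mean(X_2) = (4 + 5 + 3 + 1 + 1 + 5) / 6 = 19/6 = 3.1667

Step 2 — sample covariance S[i,j] = (1/(n-1)) · Σ_k (x_{k,i} - mean_i) · (x_{k,j} - mean_j), with n-1 = 5.
  S[X_1,X_1] = ((-0.5)·(-0.5) + (-2.5)·(-2.5) + (1.5)·(1.5) + (-2.5)·(-2.5) + (0.5)·(0.5) + (3.5)·(3.5)) / 5 = 27.5/5 = 5.5
  S[X_1,X_2] = ((-0.5)·(0.8333) + (-2.5)·(1.8333) + (1.5)·(-0.1667) + (-2.5)·(-2.1667) + (0.5)·(-2.1667) + (3.5)·(1.8333)) / 5 = 5.5/5 = 1.1
  S[X_2,X_2] = ((0.8333)·(0.8333) + (1.8333)·(1.8333) + (-0.1667)·(-0.1667) + (-2.1667)·(-2.1667) + (-2.1667)·(-2.1667) + (1.8333)·(1.8333)) / 5 = 16.8333/5 = 3.3667

S is symmetric (S[j,i] = S[i,j]). Assembling:

S = [[5.5, 1.1],
 [1.1, 3.3667]]


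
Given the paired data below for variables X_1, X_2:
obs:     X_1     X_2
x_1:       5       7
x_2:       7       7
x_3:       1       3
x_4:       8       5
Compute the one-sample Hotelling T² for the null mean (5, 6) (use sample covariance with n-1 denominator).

Step 1 — sample mean vector:
  mean(X_1) = (5 + 7 + 1 + 8) / 4 = 21/4 = 5.25
  mean(X_2) = (7 + 7 + 3 + 5) / 4 = 22/4 = 5.5
  x̄ = (5.25, 5.5),  deviation x̄ - mu_0 = (5.25, 5.5) - (5, 6) = (0.25, -0.5).

Step 2 — sample covariance matrix, S[i,j] = (1/(n-1)) · Σ_k (x_{k,i} - mean_i) · (x_{k,j} - mean_j), divisor n-1 = 3:
  S[X_1,X_1] = ((-0.25)·(-0.25) + (1.75)·(1.75) + (-4.25)·(-4.25) + (2.75)·(2.75)) / 3 = 28.75/3 = 9.5833
  S[X_1,X_2] = ((-0.25)·(1.5) + (1.75)·(1.5) + (-4.25)·(-2.5) + (2.75)·(-0.5)) / 3 = 11.5/3 = 3.8333
  S[X_2,X_2] = ((1.5)·(1.5) + (1.5)·(1.5) + (-2.5)·(-2.5) + (-0.5)·(-0.5)) / 3 = 11/3 = 3.6667
  S = [[9.5833, 3.8333],
 [3.8333, 3.6667]].

Step 3 — invert S. det(S) = 9.5833·3.6667 - (3.8333)² = 20.4444.
  S^{-1} = (1/det) · [[d, -b], [-b, a]] = [[0.1793, -0.1875],
 [-0.1875, 0.4688]].

Step 4 — quadratic form (x̄ - mu_0)^T · S^{-1} · (x̄ - mu_0):
  S^{-1} · (x̄ - mu_0) = (0.1386, -0.2812),
  (x̄ - mu_0)^T · [...] = (0.25)·(0.1386) + (-0.5)·(-0.2812) = 0.1753.

Step 5 — scale by n: T² = 4 · 0.1753 = 0.7011.

T² ≈ 0.7011


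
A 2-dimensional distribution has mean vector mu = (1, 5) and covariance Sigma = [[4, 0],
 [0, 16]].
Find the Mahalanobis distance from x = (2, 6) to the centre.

Step 1 — centre the observation: (x - mu) = (1, 1).

Step 2 — invert Sigma. det(Sigma) = 4·16 - (0)² = 64.
  Sigma^{-1} = (1/det) · [[d, -b], [-b, a]] = [[0.25, 0],
 [0, 0.0625]].

Step 3 — form the quadratic (x - mu)^T · Sigma^{-1} · (x - mu):
  Sigma^{-1} · (x - mu) = (0.25, 0.0625).
  (x - mu)^T · [Sigma^{-1} · (x - mu)] = (1)·(0.25) + (1)·(0.0625) = 0.3125.

Step 4 — take square root: d = √(0.3125) ≈ 0.559.

d(x, mu) = √(0.3125) ≈ 0.559


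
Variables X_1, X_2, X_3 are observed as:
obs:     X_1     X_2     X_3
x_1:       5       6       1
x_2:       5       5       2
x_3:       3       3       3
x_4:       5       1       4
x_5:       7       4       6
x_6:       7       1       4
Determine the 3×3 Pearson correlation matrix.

Step 1 — column means:
  mean(X_1) = (5 + 5 + 3 + 5 + 7 + 7) / 6 = 32/6 = 5.3333
  mean(X_2) = (6 + 5 + 3 + 1 + 4 + 1) / 6 = 20/6 = 3.3333
  mean(X_3) = (1 + 2 + 3 + 4 + 6 + 4) / 6 = 20/6 = 3.3333

Step 2 — sample variances and covariances s[i,j] = (1/(n-1)) · Σ_k (x_{k,i} - mean_i) · (x_{k,j} - mean_j), with n-1 = 5:
  s[X_1,X_1] = ((-0.3333)·(-0.3333) + (-0.3333)·(-0.3333) + (-2.3333)·(-2.3333) + (-0.3333)·(-0.3333) + (1.6667)·(1.6667) + (1.6667)·(1.6667)) / 5 = 11.3333/5 = 2.2667
  s[X_1,X_2] = ((-0.3333)·(2.6667) + (-0.3333)·(1.6667) + (-2.3333)·(-0.3333) + (-0.3333)·(-2.3333) + (1.6667)·(0.6667) + (1.6667)·(-2.3333)) / 5 = -2.6667/5 = -0.5333
  s[X_1,X_3] = ((-0.3333)·(-2.3333) + (-0.3333)·(-1.3333) + (-2.3333)·(-0.3333) + (-0.3333)·(0.6667) + (1.6667)·(2.6667) + (1.6667)·(0.6667)) / 5 = 7.3333/5 = 1.4667
  s[X_2,X_2] = ((2.6667)·(2.6667) + (1.6667)·(1.6667) + (-0.3333)·(-0.3333) + (-2.3333)·(-2.3333) + (0.6667)·(0.6667) + (-2.3333)·(-2.3333)) / 5 = 21.3333/5 = 4.2667
  s[X_2,X_3] = ((2.6667)·(-2.3333) + (1.6667)·(-1.3333) + (-0.3333)·(-0.3333) + (-2.3333)·(0.6667) + (0.6667)·(2.6667) + (-2.3333)·(0.6667)) / 5 = -9.6667/5 = -1.9333
  s[X_3,X_3] = ((-2.3333)·(-2.3333) + (-1.3333)·(-1.3333) + (-0.3333)·(-0.3333) + (0.6667)·(0.6667) + (2.6667)·(2.6667) + (0.6667)·(0.6667)) / 5 = 15.3333/5 = 3.0667
  Sample standard deviations s_i = √(s[i,i]):
  s(X_1) = √(2.2667) = 1.5055
  s(X_2) = √(4.2667) = 2.0656
  s(X_3) = √(3.0667) = 1.7512

Step 3 — r_{ij} = s_{ij} / (s_i · s_j):
  r[X_1,X_1] = 1 (diagonal).
  r[X_1,X_2] = -0.5333 / (1.5055 · 2.0656) = -0.5333 / 3.1098 = -0.1715
  r[X_1,X_3] = 1.4667 / (1.5055 · 1.7512) = 1.4667 / 2.6365 = 0.5563
  r[X_2,X_2] = 1 (diagonal).
  r[X_2,X_3] = -1.9333 / (2.0656 · 1.7512) = -1.9333 / 3.6172 = -0.5345
  r[X_3,X_3] = 1 (diagonal).

R is symmetric with unit diagonal. Assembling:

R = [[1, -0.1715, 0.5563],
 [-0.1715, 1, -0.5345],
 [0.5563, -0.5345, 1]]


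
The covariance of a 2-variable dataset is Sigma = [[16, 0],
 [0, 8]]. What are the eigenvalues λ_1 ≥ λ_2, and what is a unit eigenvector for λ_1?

Step 1 — characteristic polynomial of 2×2 Sigma:
  det(Sigma - λI) = λ² - trace · λ + det = 0.
  trace = 16 + 8 = 24, det = 16·8 - (0)² = 128.
Step 2 — discriminant:
  Δ = trace² - 4·det = 576 - 512 = 64.
Step 3 — eigenvalues:
  λ = (trace ± √Δ)/2 = (24 ± 8)/2,
  λ_1 = 16,  λ_2 = 8.

Step 4 — unit eigenvector for λ_1: Sigma is diagonal, so its eigenvectors are the coordinate axes. λ_1 = 16 is the diagonal entry on the first coordinate axis, hence
  v_1 = (1, 0) (||v_1|| = 1).

λ_1 = 16,  λ_2 = 8;  v_1 ≈ (1, 0)


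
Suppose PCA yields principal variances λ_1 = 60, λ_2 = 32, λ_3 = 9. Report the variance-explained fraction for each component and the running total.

Step 1 — total variance = trace(Sigma) = Σ λ_i = 60 + 32 + 9 = 101.

Step 2 — fraction explained by component i = λ_i / Σ λ:
  PC1: 60/101 = 0.5941
  PC2: 32/101 = 0.3168
  PC3: 9/101 = 0.0891

Step 3 — cumulative fraction after k components = (λ_1 + ... + λ_k) / Σ λ:
  k = 1: 60/101 = 0.5941
  k = 2: (60 + 32)/101 = 92/101 = 0.9109
  k = 3: (60 + 32 + 9)/101 = 101/101 = 1

Summary (fraction, with percent):

explained: PC1 0.5941 (59.41%), PC2 0.3168 (31.68%), PC3 0.0891 (8.91%);  cumulative: 0.5941, 0.9109, 1


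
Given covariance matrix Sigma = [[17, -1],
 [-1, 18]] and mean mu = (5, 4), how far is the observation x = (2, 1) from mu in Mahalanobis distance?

Step 1 — centre the observation: (x - mu) = (-3, -3).

Step 2 — invert Sigma. det(Sigma) = 17·18 - (-1)² = 305.
  Sigma^{-1} = (1/det) · [[d, -b], [-b, a]] = [[0.059, 0.0033],
 [0.0033, 0.0557]].

Step 3 — form the quadratic (x - mu)^T · Sigma^{-1} · (x - mu):
  Sigma^{-1} · (x - mu) = (-0.1869, -0.177).
  (x - mu)^T · [Sigma^{-1} · (x - mu)] = (-3)·(-0.1869) + (-3)·(-0.177) = 1.0918.

Step 4 — take square root: d = √(1.0918) ≈ 1.0449.

d(x, mu) = √(1.0918) ≈ 1.0449


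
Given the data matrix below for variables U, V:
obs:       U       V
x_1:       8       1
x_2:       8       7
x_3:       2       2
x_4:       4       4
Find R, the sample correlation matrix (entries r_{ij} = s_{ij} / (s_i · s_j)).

Step 1 — column means:
  mean(U) = (8 + 8 + 2 + 4) / 4 = 22/4 = 5.5
  mean(V) = (1 + 7 + 2 + 4) / 4 = 14/4 = 3.5

Step 2 — sample variances and covariances s[i,j] = (1/(n-1)) · Σ_k (x_{k,i} - mean_i) · (x_{k,j} - mean_j), with n-1 = 3:
  s[U,U] = ((2.5)·(2.5) + (2.5)·(2.5) + (-3.5)·(-3.5) + (-1.5)·(-1.5)) / 3 = 27/3 = 9
  s[U,V] = ((2.5)·(-2.5) + (2.5)·(3.5) + (-3.5)·(-1.5) + (-1.5)·(0.5)) / 3 = 7/3 = 2.3333
  s[V,V] = ((-2.5)·(-2.5) + (3.5)·(3.5) + (-1.5)·(-1.5) + (0.5)·(0.5)) / 3 = 21/3 = 7
  Sample standard deviations s_i = √(s[i,i]):
  s(U) = √(9) = 3
  s(V) = √(7) = 2.6458

Step 3 — r_{ij} = s_{ij} / (s_i · s_j):
  r[U,U] = 1 (diagonal).
  r[U,V] = 2.3333 / (3 · 2.6458) = 2.3333 / 7.9373 = 0.294
  r[V,V] = 1 (diagonal).

R is symmetric with unit diagonal. Assembling:

R = [[1, 0.294],
 [0.294, 1]]


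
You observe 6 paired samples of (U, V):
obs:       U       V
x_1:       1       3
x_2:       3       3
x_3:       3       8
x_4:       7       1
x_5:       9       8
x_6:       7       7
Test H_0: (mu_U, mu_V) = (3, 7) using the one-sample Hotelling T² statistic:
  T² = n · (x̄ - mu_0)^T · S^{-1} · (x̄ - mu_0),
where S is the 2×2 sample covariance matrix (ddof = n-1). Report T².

Step 1 — sample mean vector:
  mean(U) = (1 + 3 + 3 + 7 + 9 + 7) / 6 = 30/6 = 5
  mean(V) = (3 + 3 + 8 + 1 + 8 + 7) / 6 = 30/6 = 5
  x̄ = (5, 5),  deviation x̄ - mu_0 = (5, 5) - (3, 7) = (2, -2).

Step 2 — sample covariance matrix, S[i,j] = (1/(n-1)) · Σ_k (x_{k,i} - mean_i) · (x_{k,j} - mean_j), divisor n-1 = 5:
  S[U,U] = ((-4)·(-4) + (-2)·(-2) + (-2)·(-2) + (2)·(2) + (4)·(4) + (2)·(2)) / 5 = 48/5 = 9.6
  S[U,V] = ((-4)·(-2) + (-2)·(-2) + (-2)·(3) + (2)·(-4) + (4)·(3) + (2)·(2)) / 5 = 14/5 = 2.8
  S[V,V] = ((-2)·(-2) + (-2)·(-2) + (3)·(3) + (-4)·(-4) + (3)·(3) + (2)·(2)) / 5 = 46/5 = 9.2
  S = [[9.6, 2.8],
 [2.8, 9.2]].

Step 3 — invert S. det(S) = 9.6·9.2 - (2.8)² = 80.48.
  S^{-1} = (1/det) · [[d, -b], [-b, a]] = [[0.1143, -0.0348],
 [-0.0348, 0.1193]].

Step 4 — quadratic form (x̄ - mu_0)^T · S^{-1} · (x̄ - mu_0):
  S^{-1} · (x̄ - mu_0) = (0.2982, -0.3082),
  (x̄ - mu_0)^T · [...] = (2)·(0.2982) + (-2)·(-0.3082) = 1.2127.

Step 5 — scale by n: T² = 6 · 1.2127 = 7.2763.

T² ≈ 7.2763


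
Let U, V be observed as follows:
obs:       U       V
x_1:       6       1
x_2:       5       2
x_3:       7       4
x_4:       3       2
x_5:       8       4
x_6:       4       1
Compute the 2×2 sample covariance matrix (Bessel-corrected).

Step 1 — column means:
  mean(U) = (6 + 5 + 7 + 3 + 8 + 4) / 6 = 33/6 = 5.5
  mean(V) = (1 + 2 + 4 + 2 + 4 + 1) / 6 = 14/6 = 2.3333

Step 2 — sample covariance S[i,j] = (1/(n-1)) · Σ_k (x_{k,i} - mean_i) · (x_{k,j} - mean_j), with n-1 = 5.
  S[U,U] = ((0.5)·(0.5) + (-0.5)·(-0.5) + (1.5)·(1.5) + (-2.5)·(-2.5) + (2.5)·(2.5) + (-1.5)·(-1.5)) / 5 = 17.5/5 = 3.5
  S[U,V] = ((0.5)·(-1.3333) + (-0.5)·(-0.3333) + (1.5)·(1.6667) + (-2.5)·(-0.3333) + (2.5)·(1.6667) + (-1.5)·(-1.3333)) / 5 = 9/5 = 1.8
  S[V,V] = ((-1.3333)·(-1.3333) + (-0.3333)·(-0.3333) + (1.6667)·(1.6667) + (-0.3333)·(-0.3333) + (1.6667)·(1.6667) + (-1.3333)·(-1.3333)) / 5 = 9.3333/5 = 1.8667

S is symmetric (S[j,i] = S[i,j]). Assembling:

S = [[3.5, 1.8],
 [1.8, 1.8667]]


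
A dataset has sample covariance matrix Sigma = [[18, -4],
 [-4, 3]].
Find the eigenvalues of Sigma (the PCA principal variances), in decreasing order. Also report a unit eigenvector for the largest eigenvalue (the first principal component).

Step 1 — characteristic polynomial of 2×2 Sigma:
  det(Sigma - λI) = λ² - trace · λ + det = 0.
  trace = 18 + 3 = 21, det = 18·3 - (-4)² = 38.
Step 2 — discriminant:
  Δ = trace² - 4·det = 441 - 152 = 289.
Step 3 — eigenvalues:
  λ = (trace ± √Δ)/2 = (21 ± 17)/2,
  λ_1 = 19,  λ_2 = 2.

Step 4 — unit eigenvector for λ_1: solve (Sigma - λ_1 I)v = 0. First row:
  (18 - 19)·v_x + (-4)·v_y = 0, i.e. (-1)·v_x + (-4)·v_y = 0,
  so v ∝ (b, λ_1 - a) = (-4, 1); multiply by -1 so the first entry is positive: u = (4, -1).
  ||u|| = √((4)² + (-1)²) = √(17) ≈ 4.1231,
  v_1 = u/||u|| ≈ (0.9701, -0.2425) (||v_1|| = 1).

λ_1 = 19,  λ_2 = 2;  v_1 ≈ (0.9701, -0.2425)


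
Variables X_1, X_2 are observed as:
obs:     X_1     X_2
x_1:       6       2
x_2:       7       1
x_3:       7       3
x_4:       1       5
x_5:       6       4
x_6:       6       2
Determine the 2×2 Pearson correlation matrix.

Step 1 — column means:
  mean(X_1) = (6 + 7 + 7 + 1 + 6 + 6) / 6 = 33/6 = 5.5
  mean(X_2) = (2 + 1 + 3 + 5 + 4 + 2) / 6 = 17/6 = 2.8333

Step 2 — sample variances and covariances s[i,j] = (1/(n-1)) · Σ_k (x_{k,i} - mean_i) · (x_{k,j} - mean_j), with n-1 = 5:
  s[X_1,X_1] = ((0.5)·(0.5) + (1.5)·(1.5) + (1.5)·(1.5) + (-4.5)·(-4.5) + (0.5)·(0.5) + (0.5)·(0.5)) / 5 = 25.5/5 = 5.1
  s[X_1,X_2] = ((0.5)·(-0.8333) + (1.5)·(-1.8333) + (1.5)·(0.1667) + (-4.5)·(2.1667) + (0.5)·(1.1667) + (0.5)·(-0.8333)) / 5 = -12.5/5 = -2.5
  s[X_2,X_2] = ((-0.8333)·(-0.8333) + (-1.8333)·(-1.8333) + (0.1667)·(0.1667) + (2.1667)·(2.1667) + (1.1667)·(1.1667) + (-0.8333)·(-0.8333)) / 5 = 10.8333/5 = 2.1667
  Sample standard deviations s_i = √(s[i,i]):
  s(X_1) = √(5.1) = 2.2583
  s(X_2) = √(2.1667) = 1.472

Step 3 — r_{ij} = s_{ij} / (s_i · s_j):
  r[X_1,X_1] = 1 (diagonal).
  r[X_1,X_2] = -2.5 / (2.2583 · 1.472) = -2.5 / 3.3242 = -0.7521
  r[X_2,X_2] = 1 (diagonal).

R is symmetric with unit diagonal. Assembling:

R = [[1, -0.7521],
 [-0.7521, 1]]


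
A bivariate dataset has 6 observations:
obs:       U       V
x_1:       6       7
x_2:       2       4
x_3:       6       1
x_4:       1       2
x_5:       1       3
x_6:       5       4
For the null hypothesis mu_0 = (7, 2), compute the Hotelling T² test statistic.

Step 1 — sample mean vector:
  mean(U) = (6 + 2 + 6 + 1 + 1 + 5) / 6 = 21/6 = 3.5
  mean(V) = (7 + 4 + 1 + 2 + 3 + 4) / 6 = 21/6 = 3.5
  x̄ = (3.5, 3.5),  deviation x̄ - mu_0 = (3.5, 3.5) - (7, 2) = (-3.5, 1.5).

Step 2 — sample covariance matrix, S[i,j] = (1/(n-1)) · Σ_k (x_{k,i} - mean_i) · (x_{k,j} - mean_j), divisor n-1 = 5:
  S[U,U] = ((2.5)·(2.5) + (-1.5)·(-1.5) + (2.5)·(2.5) + (-2.5)·(-2.5) + (-2.5)·(-2.5) + (1.5)·(1.5)) / 5 = 29.5/5 = 5.9
  S[U,V] = ((2.5)·(3.5) + (-1.5)·(0.5) + (2.5)·(-2.5) + (-2.5)·(-1.5) + (-2.5)·(-0.5) + (1.5)·(0.5)) / 5 = 7.5/5 = 1.5
  S[V,V] = ((3.5)·(3.5) + (0.5)·(0.5) + (-2.5)·(-2.5) + (-1.5)·(-1.5) + (-0.5)·(-0.5) + (0.5)·(0.5)) / 5 = 21.5/5 = 4.3
  S = [[5.9, 1.5],
 [1.5, 4.3]].

Step 3 — invert S. det(S) = 5.9·4.3 - (1.5)² = 23.12.
  S^{-1} = (1/det) · [[d, -b], [-b, a]] = [[0.186, -0.0649],
 [-0.0649, 0.2552]].

Step 4 — quadratic form (x̄ - mu_0)^T · S^{-1} · (x̄ - mu_0):
  S^{-1} · (x̄ - mu_0) = (-0.7483, 0.6099),
  (x̄ - mu_0)^T · [...] = (-3.5)·(-0.7483) + (1.5)·(0.6099) = 3.5337.

Step 5 — scale by n: T² = 6 · 3.5337 = 21.2024.

T² ≈ 21.2024


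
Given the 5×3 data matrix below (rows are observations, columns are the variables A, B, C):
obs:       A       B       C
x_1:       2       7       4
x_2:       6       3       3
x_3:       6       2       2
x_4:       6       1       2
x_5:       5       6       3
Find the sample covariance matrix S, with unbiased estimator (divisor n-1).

Step 1 — column means:
  mean(A) = (2 + 6 + 6 + 6 + 5) / 5 = 25/5 = 5
  mean(B) = (7 + 3 + 2 + 1 + 6) / 5 = 19/5 = 3.8
  mean(C) = (4 + 3 + 2 + 2 + 3) / 5 = 14/5 = 2.8

Step 2 — sample covariance S[i,j] = (1/(n-1)) · Σ_k (x_{k,i} - mean_i) · (x_{k,j} - mean_j), with n-1 = 4.
  S[A,A] = ((-3)·(-3) + (1)·(1) + (1)·(1) + (1)·(1) + (0)·(0)) / 4 = 12/4 = 3
  S[A,B] = ((-3)·(3.2) + (1)·(-0.8) + (1)·(-1.8) + (1)·(-2.8) + (0)·(2.2)) / 4 = -15/4 = -3.75
  S[A,C] = ((-3)·(1.2) + (1)·(0.2) + (1)·(-0.8) + (1)·(-0.8) + (0)·(0.2)) / 4 = -5/4 = -1.25
  S[B,B] = ((3.2)·(3.2) + (-0.8)·(-0.8) + (-1.8)·(-1.8) + (-2.8)·(-2.8) + (2.2)·(2.2)) / 4 = 26.8/4 = 6.7
  S[B,C] = ((3.2)·(1.2) + (-0.8)·(0.2) + (-1.8)·(-0.8) + (-2.8)·(-0.8) + (2.2)·(0.2)) / 4 = 7.8/4 = 1.95
  S[C,C] = ((1.2)·(1.2) + (0.2)·(0.2) + (-0.8)·(-0.8) + (-0.8)·(-0.8) + (0.2)·(0.2)) / 4 = 2.8/4 = 0.7

S is symmetric (S[j,i] = S[i,j]). Assembling:

S = [[3, -3.75, -1.25],
 [-3.75, 6.7, 1.95],
 [-1.25, 1.95, 0.7]]


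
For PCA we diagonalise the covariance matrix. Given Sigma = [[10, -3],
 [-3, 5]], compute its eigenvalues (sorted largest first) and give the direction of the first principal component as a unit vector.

Step 1 — characteristic polynomial of 2×2 Sigma:
  det(Sigma - λI) = λ² - trace · λ + det = 0.
  trace = 10 + 5 = 15, det = 10·5 - (-3)² = 41.
Step 2 — discriminant:
  Δ = trace² - 4·det = 225 - 164 = 61.
Step 3 — eigenvalues:
  λ = (trace ± √Δ)/2 = (15 ± 7.8102)/2,
  λ_1 = 11.4051,  λ_2 = 3.5949.

Step 4 — unit eigenvector for λ_1: solve (Sigma - λ_1 I)v = 0. First row:
  (10 - 11.4051)·v_x + (-3)·v_y = 0, i.e. (-1.4051)·v_x + (-3)·v_y = 0,
  so v ∝ (b, λ_1 - a) = (-3, 1.4051); multiply by -1 so the first entry is positive: u = (3, -1.4051).
  ||u|| = √((3)² + (-1.4051)²) = √(10.9744) ≈ 3.3128,
  v_1 = u/||u|| ≈ (0.9056, -0.4242) (||v_1|| = 1).

λ_1 = 11.4051,  λ_2 = 3.5949;  v_1 ≈ (0.9056, -0.4242)


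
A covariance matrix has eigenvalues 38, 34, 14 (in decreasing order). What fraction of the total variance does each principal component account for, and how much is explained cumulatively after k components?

Step 1 — total variance = trace(Sigma) = Σ λ_i = 38 + 34 + 14 = 86.

Step 2 — fraction explained by component i = λ_i / Σ λ:
  PC1: 38/86 = 0.4419
  PC2: 34/86 = 0.3953
  PC3: 14/86 = 0.1628

Step 3 — cumulative fraction after k components = (λ_1 + ... + λ_k) / Σ λ:
  k = 1: 38/86 = 0.4419
  k = 2: (38 + 34)/86 = 72/86 = 0.8372
  k = 3: (38 + 34 + 14)/86 = 86/86 = 1

Summary (fraction, with percent):

explained: PC1 0.4419 (44.19%), PC2 0.3953 (39.53%), PC3 0.1628 (16.28%);  cumulative: 0.4419, 0.8372, 1


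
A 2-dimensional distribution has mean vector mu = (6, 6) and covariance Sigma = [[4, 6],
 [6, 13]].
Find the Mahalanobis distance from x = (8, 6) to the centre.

Step 1 — centre the observation: (x - mu) = (2, 0).

Step 2 — invert Sigma. det(Sigma) = 4·13 - (6)² = 16.
  Sigma^{-1} = (1/det) · [[d, -b], [-b, a]] = [[0.8125, -0.375],
 [-0.375, 0.25]].

Step 3 — form the quadratic (x - mu)^T · Sigma^{-1} · (x - mu):
  Sigma^{-1} · (x - mu) = (1.625, -0.75).
  (x - mu)^T · [Sigma^{-1} · (x - mu)] = (2)·(1.625) + (0)·(-0.75) = 3.25.

Step 4 — take square root: d = √(3.25) ≈ 1.8028.

d(x, mu) = √(3.25) ≈ 1.8028


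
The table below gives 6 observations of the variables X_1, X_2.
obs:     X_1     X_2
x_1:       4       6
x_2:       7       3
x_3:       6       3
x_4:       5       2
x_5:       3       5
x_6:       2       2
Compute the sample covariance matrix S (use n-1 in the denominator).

Step 1 — column means:
  mean(X_1) = (4 + 7 + 6 + 5 + 3 + 2) / 6 = 27/6 = 4.5
  mean(X_2) = (6 + 3 + 3 + 2 + 5 + 2) / 6 = 21/6 = 3.5

Step 2 — sample covariance S[i,j] = (1/(n-1)) · Σ_k (x_{k,i} - mean_i) · (x_{k,j} - mean_j), with n-1 = 5.
  S[X_1,X_1] = ((-0.5)·(-0.5) + (2.5)·(2.5) + (1.5)·(1.5) + (0.5)·(0.5) + (-1.5)·(-1.5) + (-2.5)·(-2.5)) / 5 = 17.5/5 = 3.5
  S[X_1,X_2] = ((-0.5)·(2.5) + (2.5)·(-0.5) + (1.5)·(-0.5) + (0.5)·(-1.5) + (-1.5)·(1.5) + (-2.5)·(-1.5)) / 5 = -2.5/5 = -0.5
  S[X_2,X_2] = ((2.5)·(2.5) + (-0.5)·(-0.5) + (-0.5)·(-0.5) + (-1.5)·(-1.5) + (1.5)·(1.5) + (-1.5)·(-1.5)) / 5 = 13.5/5 = 2.7

S is symmetric (S[j,i] = S[i,j]). Assembling:

S = [[3.5, -0.5],
 [-0.5, 2.7]]


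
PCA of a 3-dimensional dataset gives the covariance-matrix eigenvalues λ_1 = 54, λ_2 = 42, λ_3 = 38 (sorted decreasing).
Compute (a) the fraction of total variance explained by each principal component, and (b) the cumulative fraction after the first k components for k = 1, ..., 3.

Step 1 — total variance = trace(Sigma) = Σ λ_i = 54 + 42 + 38 = 134.

Step 2 — fraction explained by component i = λ_i / Σ λ:
  PC1: 54/134 = 0.403
  PC2: 42/134 = 0.3134
  PC3: 38/134 = 0.2836

Step 3 — cumulative fraction after k components = (λ_1 + ... + λ_k) / Σ λ:
  k = 1: 54/134 = 0.403
  k = 2: (54 + 42)/134 = 96/134 = 0.7164
  k = 3: (54 + 42 + 38)/134 = 134/134 = 1

Summary (fraction, with percent):

explained: PC1 0.403 (40.3%), PC2 0.3134 (31.34%), PC3 0.2836 (28.36%);  cumulative: 0.403, 0.7164, 1


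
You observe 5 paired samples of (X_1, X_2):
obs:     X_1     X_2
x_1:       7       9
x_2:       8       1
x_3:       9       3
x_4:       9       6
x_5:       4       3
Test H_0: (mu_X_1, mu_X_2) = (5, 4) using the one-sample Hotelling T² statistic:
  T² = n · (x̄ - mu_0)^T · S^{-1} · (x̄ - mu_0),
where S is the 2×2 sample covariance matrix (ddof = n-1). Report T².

Step 1 — sample mean vector:
  mean(X_1) = (7 + 8 + 9 + 9 + 4) / 5 = 37/5 = 7.4
  mean(X_2) = (9 + 1 + 3 + 6 + 3) / 5 = 22/5 = 4.4
  x̄ = (7.4, 4.4),  deviation x̄ - mu_0 = (7.4, 4.4) - (5, 4) = (2.4, 0.4).

Step 2 — sample covariance matrix, S[i,j] = (1/(n-1)) · Σ_k (x_{k,i} - mean_i) · (x_{k,j} - mean_j), divisor n-1 = 4:
  S[X_1,X_1] = ((-0.4)·(-0.4) + (0.6)·(0.6) + (1.6)·(1.6) + (1.6)·(1.6) + (-3.4)·(-3.4)) / 4 = 17.2/4 = 4.3
  S[X_1,X_2] = ((-0.4)·(4.6) + (0.6)·(-3.4) + (1.6)·(-1.4) + (1.6)·(1.6) + (-3.4)·(-1.4)) / 4 = 1.2/4 = 0.3
  S[X_2,X_2] = ((4.6)·(4.6) + (-3.4)·(-3.4) + (-1.4)·(-1.4) + (1.6)·(1.6) + (-1.4)·(-1.4)) / 4 = 39.2/4 = 9.8
  S = [[4.3, 0.3],
 [0.3, 9.8]].

Step 3 — invert S. det(S) = 4.3·9.8 - (0.3)² = 42.05.
  S^{-1} = (1/det) · [[d, -b], [-b, a]] = [[0.2331, -0.0071],
 [-0.0071, 0.1023]].

Step 4 — quadratic form (x̄ - mu_0)^T · S^{-1} · (x̄ - mu_0):
  S^{-1} · (x̄ - mu_0) = (0.5565, 0.0238),
  (x̄ - mu_0)^T · [...] = (2.4)·(0.5565) + (0.4)·(0.0238) = 1.3451.

Step 5 — scale by n: T² = 5 · 1.3451 = 6.7253.

T² ≈ 6.7253


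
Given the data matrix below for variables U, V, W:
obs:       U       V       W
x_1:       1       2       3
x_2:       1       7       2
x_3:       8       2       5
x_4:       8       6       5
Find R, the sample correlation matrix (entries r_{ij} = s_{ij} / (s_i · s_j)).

Step 1 — column means:
  mean(U) = (1 + 1 + 8 + 8) / 4 = 18/4 = 4.5
  mean(V) = (2 + 7 + 2 + 6) / 4 = 17/4 = 4.25
  mean(W) = (3 + 2 + 5 + 5) / 4 = 15/4 = 3.75

Step 2 — sample variances and covariances s[i,j] = (1/(n-1)) · Σ_k (x_{k,i} - mean_i) · (x_{k,j} - mean_j), with n-1 = 3:
  s[U,U] = ((-3.5)·(-3.5) + (-3.5)·(-3.5) + (3.5)·(3.5) + (3.5)·(3.5)) / 3 = 49/3 = 16.3333
  s[U,V] = ((-3.5)·(-2.25) + (-3.5)·(2.75) + (3.5)·(-2.25) + (3.5)·(1.75)) / 3 = -3.5/3 = -1.1667
  s[U,W] = ((-3.5)·(-0.75) + (-3.5)·(-1.75) + (3.5)·(1.25) + (3.5)·(1.25)) / 3 = 17.5/3 = 5.8333
  s[V,V] = ((-2.25)·(-2.25) + (2.75)·(2.75) + (-2.25)·(-2.25) + (1.75)·(1.75)) / 3 = 20.75/3 = 6.9167
  s[V,W] = ((-2.25)·(-0.75) + (2.75)·(-1.75) + (-2.25)·(1.25) + (1.75)·(1.25)) / 3 = -3.75/3 = -1.25
  s[W,W] = ((-0.75)·(-0.75) + (-1.75)·(-1.75) + (1.25)·(1.25) + (1.25)·(1.25)) / 3 = 6.75/3 = 2.25
  Sample standard deviations s_i = √(s[i,i]):
  s(U) = √(16.3333) = 4.0415
  s(V) = √(6.9167) = 2.63
  s(W) = √(2.25) = 1.5

Step 3 — r_{ij} = s_{ij} / (s_i · s_j):
  r[U,U] = 1 (diagonal).
  r[U,V] = -1.1667 / (4.0415 · 2.63) = -1.1667 / 10.6288 = -0.1098
  r[U,W] = 5.8333 / (4.0415 · 1.5) = 5.8333 / 6.0622 = 0.9623
  r[V,V] = 1 (diagonal).
  r[V,W] = -1.25 / (2.63 · 1.5) = -1.25 / 3.9449 = -0.3169
  r[W,W] = 1 (diagonal).

R is symmetric with unit diagonal. Assembling:

R = [[1, -0.1098, 0.9623],
 [-0.1098, 1, -0.3169],
 [0.9623, -0.3169, 1]]


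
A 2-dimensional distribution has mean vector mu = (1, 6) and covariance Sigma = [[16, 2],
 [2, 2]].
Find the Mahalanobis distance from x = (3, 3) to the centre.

Step 1 — centre the observation: (x - mu) = (2, -3).

Step 2 — invert Sigma. det(Sigma) = 16·2 - (2)² = 28.
  Sigma^{-1} = (1/det) · [[d, -b], [-b, a]] = [[0.0714, -0.0714],
 [-0.0714, 0.5714]].

Step 3 — form the quadratic (x - mu)^T · Sigma^{-1} · (x - mu):
  Sigma^{-1} · (x - mu) = (0.3571, -1.8571).
  (x - mu)^T · [Sigma^{-1} · (x - mu)] = (2)·(0.3571) + (-3)·(-1.8571) = 6.2857.

Step 4 — take square root: d = √(6.2857) ≈ 2.5071.

d(x, mu) = √(6.2857) ≈ 2.5071


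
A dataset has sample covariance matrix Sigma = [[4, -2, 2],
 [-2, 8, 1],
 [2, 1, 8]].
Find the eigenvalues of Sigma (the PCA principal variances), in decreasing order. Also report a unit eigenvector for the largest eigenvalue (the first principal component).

Step 1 — characteristic polynomial p(λ) = det(λI - Sigma) = λ³ - tr·λ² + c_1·λ - det, where tr = trace, c_1 = sum of the principal 2×2 minors, det = det(Sigma):
  tr = 4 + 8 + 8 = 20,
  c_1 = (4·8 - (-2)²) + (4·8 - (2)²) + (8·8 - (1)²) = 28 + 28 + 63 = 119,
  det = 4·(8·8 - (1)²) - (-2)·((-2)·8 - (1)·(2)) + (2)·((-2)·(1) - 8·(2)) = 4·(63) - (-2)·(-18) + (2)·(-18) = 180.
  So p(λ) = λ³ - 20λ² + 119λ - 180.
Step 2 — look for an integer root (rational root theorem: any rational root is an integer divisor of 180). Testing λ = 9:
  p(9) = 729 - 1620 + 1071 - 180 = 0  ✓
  Dividing out (λ - 9): p(λ) = (λ - 9)(λ² - 11λ + 20).
Step 3 — remaining eigenvalues from the quadratic λ² - 11λ + 20 = 0:
  Δ = 11² - 4·20 = 121 - 80 = 41,  λ = (11 ± √41)/2 = (11 ± 6.4031)/2 ≈ 8.7016 or 2.2984.
  Sorted: λ_1 = 9,  λ_2 = 8.7016,  λ_3 = 2.2984  (check: sum = 20 = tr ✓).

Step 4 — unit eigenvector for λ_1 = 9: v spans the null space of (Sigma - λ_1 I), whose rows are
  r_1 = (-5, -2, 2),  r_2 = (-2, -1, 1),  r_3 = (2, 1, -1).
  v is orthogonal to every row, so take v ∝ r_1 × r_2 = ((-2)·(1) - (2)·(-1), (2)·(-2) - (-5)·(1), (-5)·(-1) - (-2)·(-2)) = (0, 1, 1).
  Let u = (0, 1, 1).
  ||u|| = √((0)² + (1)² + (1)²) = √(2) ≈ 1.4142,  v_1 = u/||u|| ≈ (0, 0.7071, 0.7071) (||v_1|| = 1).

λ_1 = 9,  λ_2 = 8.7016,  λ_3 = 2.2984;  v_1 ≈ (0, 0.7071, 0.7071)


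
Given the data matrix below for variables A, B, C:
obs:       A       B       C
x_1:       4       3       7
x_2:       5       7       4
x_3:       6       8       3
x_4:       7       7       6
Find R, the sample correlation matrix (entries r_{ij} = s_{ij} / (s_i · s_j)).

Step 1 — column means:
  mean(A) = (4 + 5 + 6 + 7) / 4 = 22/4 = 5.5
  mean(B) = (3 + 7 + 8 + 7) / 4 = 25/4 = 6.25
  mean(C) = (7 + 4 + 3 + 6) / 4 = 20/4 = 5

Step 2 — sample variances and covariances s[i,j] = (1/(n-1)) · Σ_k (x_{k,i} - mean_i) · (x_{k,j} - mean_j), with n-1 = 3:
  s[A,A] = ((-1.5)·(-1.5) + (-0.5)·(-0.5) + (0.5)·(0.5) + (1.5)·(1.5)) / 3 = 5/3 = 1.6667
  s[A,B] = ((-1.5)·(-3.25) + (-0.5)·(0.75) + (0.5)·(1.75) + (1.5)·(0.75)) / 3 = 6.5/3 = 2.1667
  s[A,C] = ((-1.5)·(2) + (-0.5)·(-1) + (0.5)·(-2) + (1.5)·(1)) / 3 = -2/3 = -0.6667
  s[B,B] = ((-3.25)·(-3.25) + (0.75)·(0.75) + (1.75)·(1.75) + (0.75)·(0.75)) / 3 = 14.75/3 = 4.9167
  s[B,C] = ((-3.25)·(2) + (0.75)·(-1) + (1.75)·(-2) + (0.75)·(1)) / 3 = -10/3 = -3.3333
  s[C,C] = ((2)·(2) + (-1)·(-1) + (-2)·(-2) + (1)·(1)) / 3 = 10/3 = 3.3333
  Sample standard deviations s_i = √(s[i,i]):
  s(A) = √(1.6667) = 1.291
  s(B) = √(4.9167) = 2.2174
  s(C) = √(3.3333) = 1.8257

Step 3 — r_{ij} = s_{ij} / (s_i · s_j):
  r[A,A] = 1 (diagonal).
  r[A,B] = 2.1667 / (1.291 · 2.2174) = 2.1667 / 2.8626 = 0.7569
  r[A,C] = -0.6667 / (1.291 · 1.8257) = -0.6667 / 2.357 = -0.2828
  r[B,B] = 1 (diagonal).
  r[B,C] = -3.3333 / (2.2174 · 1.8257) = -3.3333 / 4.0483 = -0.8234
  r[C,C] = 1 (diagonal).

R is symmetric with unit diagonal. Assembling:

R = [[1, 0.7569, -0.2828],
 [0.7569, 1, -0.8234],
 [-0.2828, -0.8234, 1]]


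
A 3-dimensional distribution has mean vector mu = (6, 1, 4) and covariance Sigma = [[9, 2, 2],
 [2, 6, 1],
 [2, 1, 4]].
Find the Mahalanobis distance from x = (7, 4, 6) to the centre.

Step 1 — centre the observation: (x - mu) = (1, 3, 2).

Step 2 — invert Sigma (cofactor / det for 3×3, or solve directly):
  Sigma^{-1} = [[0.1314, -0.0343, -0.0571],
 [-0.0343, 0.1829, -0.0286],
 [-0.0571, -0.0286, 0.2857]].

Step 3 — form the quadratic (x - mu)^T · Sigma^{-1} · (x - mu):
  Sigma^{-1} · (x - mu) = (-0.0857, 0.4571, 0.4286).
  (x - mu)^T · [Sigma^{-1} · (x - mu)] = (1)·(-0.0857) + (3)·(0.4571) + (2)·(0.4286) = 2.1429.

Step 4 — take square root: d = √(2.1429) ≈ 1.4639.

d(x, mu) = √(2.1429) ≈ 1.4639


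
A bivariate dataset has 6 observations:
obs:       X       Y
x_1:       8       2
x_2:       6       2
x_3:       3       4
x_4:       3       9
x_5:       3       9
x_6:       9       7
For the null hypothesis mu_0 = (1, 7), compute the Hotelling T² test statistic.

Step 1 — sample mean vector:
  mean(X) = (8 + 6 + 3 + 3 + 3 + 9) / 6 = 32/6 = 5.3333
  mean(Y) = (2 + 2 + 4 + 9 + 9 + 7) / 6 = 33/6 = 5.5
  x̄ = (5.3333, 5.5),  deviation x̄ - mu_0 = (5.3333, 5.5) - (1, 7) = (4.3333, -1.5).

Step 2 — sample covariance matrix, S[i,j] = (1/(n-1)) · Σ_k (x_{k,i} - mean_i) · (x_{k,j} - mean_j), divisor n-1 = 5:
  S[X,X] = ((2.6667)·(2.6667) + (0.6667)·(0.6667) + (-2.3333)·(-2.3333) + (-2.3333)·(-2.3333) + (-2.3333)·(-2.3333) + (3.6667)·(3.6667)) / 5 = 37.3333/5 = 7.4667
  S[X,Y] = ((2.6667)·(-3.5) + (0.6667)·(-3.5) + (-2.3333)·(-1.5) + (-2.3333)·(3.5) + (-2.3333)·(3.5) + (3.6667)·(1.5)) / 5 = -19/5 = -3.8
  S[Y,Y] = ((-3.5)·(-3.5) + (-3.5)·(-3.5) + (-1.5)·(-1.5) + (3.5)·(3.5) + (3.5)·(3.5) + (1.5)·(1.5)) / 5 = 53.5/5 = 10.7
  S = [[7.4667, -3.8],
 [-3.8, 10.7]].

Step 3 — invert S. det(S) = 7.4667·10.7 - (-3.8)² = 65.4533.
  S^{-1} = (1/det) · [[d, -b], [-b, a]] = [[0.1635, 0.0581],
 [0.0581, 0.1141]].

Step 4 — quadratic form (x̄ - mu_0)^T · S^{-1} · (x̄ - mu_0):
  S^{-1} · (x̄ - mu_0) = (0.6213, 0.0805),
  (x̄ - mu_0)^T · [...] = (4.3333)·(0.6213) + (-1.5)·(0.0805) = 2.5716.

Step 5 — scale by n: T² = 6 · 2.5716 = 15.4298.

T² ≈ 15.4298


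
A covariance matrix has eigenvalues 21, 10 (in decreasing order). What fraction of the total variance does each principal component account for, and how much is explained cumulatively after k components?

Step 1 — total variance = trace(Sigma) = Σ λ_i = 21 + 10 = 31.

Step 2 — fraction explained by component i = λ_i / Σ λ:
  PC1: 21/31 = 0.6774
  PC2: 10/31 = 0.3226

Step 3 — cumulative fraction after k components = (λ_1 + ... + λ_k) / Σ λ:
  k = 1: 21/31 = 0.6774
  k = 2: (21 + 10)/31 = 31/31 = 1

Summary (fraction, with percent):

explained: PC1 0.6774 (67.74%), PC2 0.3226 (32.26%);  cumulative: 0.6774, 1


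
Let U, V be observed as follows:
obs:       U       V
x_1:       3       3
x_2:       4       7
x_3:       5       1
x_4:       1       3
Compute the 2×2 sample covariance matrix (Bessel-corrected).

Step 1 — column means:
  mean(U) = (3 + 4 + 5 + 1) / 4 = 13/4 = 3.25
  mean(V) = (3 + 7 + 1 + 3) / 4 = 14/4 = 3.5

Step 2 — sample covariance S[i,j] = (1/(n-1)) · Σ_k (x_{k,i} - mean_i) · (x_{k,j} - mean_j), with n-1 = 3.
  S[U,U] = ((-0.25)·(-0.25) + (0.75)·(0.75) + (1.75)·(1.75) + (-2.25)·(-2.25)) / 3 = 8.75/3 = 2.9167
  S[U,V] = ((-0.25)·(-0.5) + (0.75)·(3.5) + (1.75)·(-2.5) + (-2.25)·(-0.5)) / 3 = -0.5/3 = -0.1667
  S[V,V] = ((-0.5)·(-0.5) + (3.5)·(3.5) + (-2.5)·(-2.5) + (-0.5)·(-0.5)) / 3 = 19/3 = 6.3333

S is symmetric (S[j,i] = S[i,j]). Assembling:

S = [[2.9167, -0.1667],
 [-0.1667, 6.3333]]
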